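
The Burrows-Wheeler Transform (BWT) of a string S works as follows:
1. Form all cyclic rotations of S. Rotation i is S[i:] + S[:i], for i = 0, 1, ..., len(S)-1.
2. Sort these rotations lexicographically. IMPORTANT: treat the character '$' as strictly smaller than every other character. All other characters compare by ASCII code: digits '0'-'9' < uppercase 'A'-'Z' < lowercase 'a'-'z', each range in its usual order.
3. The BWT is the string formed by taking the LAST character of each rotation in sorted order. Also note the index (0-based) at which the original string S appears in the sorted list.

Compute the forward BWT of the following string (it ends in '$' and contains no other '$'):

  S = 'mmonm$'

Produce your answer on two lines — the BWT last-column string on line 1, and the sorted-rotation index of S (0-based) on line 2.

All 6 rotations (rotation i = S[i:]+S[:i]):
  rot[0] = mmonm$
  rot[1] = monm$m
  rot[2] = onm$mm
  rot[3] = nm$mmo
  rot[4] = m$mmon
  rot[5] = $mmonm
Sorted (with $ < everything):
  sorted[0] = $mmonm  (last char: 'm')
  sorted[1] = m$mmon  (last char: 'n')
  sorted[2] = mmonm$  (last char: '$')
  sorted[3] = monm$m  (last char: 'm')
  sorted[4] = nm$mmo  (last char: 'o')
  sorted[5] = onm$mm  (last char: 'm')
Last column: mn$mom
Original string S is at sorted index 2

Answer: mn$mom
2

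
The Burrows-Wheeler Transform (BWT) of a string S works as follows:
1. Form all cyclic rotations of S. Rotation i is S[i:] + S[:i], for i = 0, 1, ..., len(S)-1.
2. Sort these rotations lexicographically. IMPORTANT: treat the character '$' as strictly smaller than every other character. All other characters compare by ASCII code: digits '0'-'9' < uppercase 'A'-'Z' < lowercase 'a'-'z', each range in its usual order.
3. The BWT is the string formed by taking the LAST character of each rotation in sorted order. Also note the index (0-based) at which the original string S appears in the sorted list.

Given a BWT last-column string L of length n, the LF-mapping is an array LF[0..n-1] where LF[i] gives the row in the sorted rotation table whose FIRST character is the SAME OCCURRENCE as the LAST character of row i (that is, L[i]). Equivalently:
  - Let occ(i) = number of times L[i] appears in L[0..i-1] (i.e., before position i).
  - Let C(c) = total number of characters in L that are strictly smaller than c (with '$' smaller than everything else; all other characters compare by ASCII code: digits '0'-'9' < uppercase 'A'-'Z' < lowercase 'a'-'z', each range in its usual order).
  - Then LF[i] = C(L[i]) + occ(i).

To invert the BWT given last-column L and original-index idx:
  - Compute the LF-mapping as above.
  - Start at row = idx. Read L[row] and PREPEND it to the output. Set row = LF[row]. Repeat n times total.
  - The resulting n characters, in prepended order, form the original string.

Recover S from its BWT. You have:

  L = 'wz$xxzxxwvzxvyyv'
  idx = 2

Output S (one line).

Answer: vyzwxxvzxyzvxxw$

Derivation:
LF mapping: 4 13 0 6 7 14 8 9 5 1 15 10 2 11 12 3
Walk LF starting at row 2, prepending L[row]:
  step 1: row=2, L[2]='$', prepend. Next row=LF[2]=0
  step 2: row=0, L[0]='w', prepend. Next row=LF[0]=4
  step 3: row=4, L[4]='x', prepend. Next row=LF[4]=7
  step 4: row=7, L[7]='x', prepend. Next row=LF[7]=9
  step 5: row=9, L[9]='v', prepend. Next row=LF[9]=1
  step 6: row=1, L[1]='z', prepend. Next row=LF[1]=13
  step 7: row=13, L[13]='y', prepend. Next row=LF[13]=11
  step 8: row=11, L[11]='x', prepend. Next row=LF[11]=10
  step 9: row=10, L[10]='z', prepend. Next row=LF[10]=15
  step 10: row=15, L[15]='v', prepend. Next row=LF[15]=3
  step 11: row=3, L[3]='x', prepend. Next row=LF[3]=6
  step 12: row=6, L[6]='x', prepend. Next row=LF[6]=8
  step 13: row=8, L[8]='w', prepend. Next row=LF[8]=5
  step 14: row=5, L[5]='z', prepend. Next row=LF[5]=14
  step 15: row=14, L[14]='y', prepend. Next row=LF[14]=12
  step 16: row=12, L[12]='v', prepend. Next row=LF[12]=2
Reversed output: vyzwxxvzxyzvxxw$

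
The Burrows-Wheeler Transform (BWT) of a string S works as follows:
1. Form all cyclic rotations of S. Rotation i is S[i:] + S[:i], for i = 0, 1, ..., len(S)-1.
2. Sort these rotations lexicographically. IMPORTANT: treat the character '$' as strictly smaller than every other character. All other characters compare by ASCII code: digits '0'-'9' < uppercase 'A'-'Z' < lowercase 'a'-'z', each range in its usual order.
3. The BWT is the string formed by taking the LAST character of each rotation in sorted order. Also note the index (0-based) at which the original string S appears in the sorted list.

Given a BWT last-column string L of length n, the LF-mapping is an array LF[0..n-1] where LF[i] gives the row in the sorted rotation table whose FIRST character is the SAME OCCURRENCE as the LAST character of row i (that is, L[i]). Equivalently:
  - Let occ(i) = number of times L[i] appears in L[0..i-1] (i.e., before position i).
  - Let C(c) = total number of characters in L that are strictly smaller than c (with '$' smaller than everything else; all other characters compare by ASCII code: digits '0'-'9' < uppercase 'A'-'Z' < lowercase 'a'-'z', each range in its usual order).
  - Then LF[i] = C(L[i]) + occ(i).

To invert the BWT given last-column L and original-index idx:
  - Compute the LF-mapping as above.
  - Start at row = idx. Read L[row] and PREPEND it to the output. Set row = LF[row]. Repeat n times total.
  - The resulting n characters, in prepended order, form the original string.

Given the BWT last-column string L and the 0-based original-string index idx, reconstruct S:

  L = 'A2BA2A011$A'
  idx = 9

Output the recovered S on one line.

LF mapping: 6 4 10 7 5 8 1 2 3 0 9
Walk LF starting at row 9, prepending L[row]:
  step 1: row=9, L[9]='$', prepend. Next row=LF[9]=0
  step 2: row=0, L[0]='A', prepend. Next row=LF[0]=6
  step 3: row=6, L[6]='0', prepend. Next row=LF[6]=1
  step 4: row=1, L[1]='2', prepend. Next row=LF[1]=4
  step 5: row=4, L[4]='2', prepend. Next row=LF[4]=5
  step 6: row=5, L[5]='A', prepend. Next row=LF[5]=8
  step 7: row=8, L[8]='1', prepend. Next row=LF[8]=3
  step 8: row=3, L[3]='A', prepend. Next row=LF[3]=7
  step 9: row=7, L[7]='1', prepend. Next row=LF[7]=2
  step 10: row=2, L[2]='B', prepend. Next row=LF[2]=10
  step 11: row=10, L[10]='A', prepend. Next row=LF[10]=9
Reversed output: AB1A1A220A$

Answer: AB1A1A220A$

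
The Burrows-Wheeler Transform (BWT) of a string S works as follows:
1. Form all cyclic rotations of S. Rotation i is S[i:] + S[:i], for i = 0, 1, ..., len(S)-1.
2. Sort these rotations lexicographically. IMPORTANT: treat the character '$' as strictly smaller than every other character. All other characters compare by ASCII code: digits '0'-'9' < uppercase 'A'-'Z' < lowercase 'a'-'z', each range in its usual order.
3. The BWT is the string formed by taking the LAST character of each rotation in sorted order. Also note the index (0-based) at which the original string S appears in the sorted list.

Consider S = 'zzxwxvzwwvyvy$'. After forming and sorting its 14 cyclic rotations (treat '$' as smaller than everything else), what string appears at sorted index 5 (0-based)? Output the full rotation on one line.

All 14 rotations (rotation i = S[i:]+S[:i]):
  rot[0] = zzxwxvzwwvyvy$
  rot[1] = zxwxvzwwvyvy$z
  rot[2] = xwxvzwwvyvy$zz
  rot[3] = wxvzwwvyvy$zzx
  rot[4] = xvzwwvyvy$zzxw
  rot[5] = vzwwvyvy$zzxwx
  rot[6] = zwwvyvy$zzxwxv
  rot[7] = wwvyvy$zzxwxvz
  rot[8] = wvyvy$zzxwxvzw
  rot[9] = vyvy$zzxwxvzww
  rot[10] = yvy$zzxwxvzwwv
  rot[11] = vy$zzxwxvzwwvy
  rot[12] = y$zzxwxvzwwvyv
  rot[13] = $zzxwxvzwwvyvy
Sorted (with $ < everything):
  sorted[0] = $zzxwxvzwwvyvy
  sorted[1] = vy$zzxwxvzwwvy
  sorted[2] = vyvy$zzxwxvzww
  sorted[3] = vzwwvyvy$zzxwx
  sorted[4] = wvyvy$zzxwxvzw
  sorted[5] = wwvyvy$zzxwxvz
  sorted[6] = wxvzwwvyvy$zzx
  sorted[7] = xvzwwvyvy$zzxw
  sorted[8] = xwxvzwwvyvy$zz
  sorted[9] = y$zzxwxvzwwvyv
  sorted[10] = yvy$zzxwxvzwwv
  sorted[11] = zwwvyvy$zzxwxv
  sorted[12] = zxwxvzwwvyvy$z
  sorted[13] = zzxwxvzwwvyvy$
sorted[5] = wwvyvy$zzxwxvz

Answer: wwvyvy$zzxwxvz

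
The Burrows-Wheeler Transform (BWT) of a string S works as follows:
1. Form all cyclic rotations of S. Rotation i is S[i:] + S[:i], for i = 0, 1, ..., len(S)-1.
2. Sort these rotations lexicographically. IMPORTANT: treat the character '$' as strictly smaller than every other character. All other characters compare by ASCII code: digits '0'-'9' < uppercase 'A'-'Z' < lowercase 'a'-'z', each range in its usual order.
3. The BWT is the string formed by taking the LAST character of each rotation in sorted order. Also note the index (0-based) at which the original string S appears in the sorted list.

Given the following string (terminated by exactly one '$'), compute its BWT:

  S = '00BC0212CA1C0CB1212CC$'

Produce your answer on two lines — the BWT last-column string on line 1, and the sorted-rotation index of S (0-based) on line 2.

All 22 rotations (rotation i = S[i:]+S[:i]):
  rot[0] = 00BC0212CA1C0CB1212CC$
  rot[1] = 0BC0212CA1C0CB1212CC$0
  rot[2] = BC0212CA1C0CB1212CC$00
  rot[3] = C0212CA1C0CB1212CC$00B
  rot[4] = 0212CA1C0CB1212CC$00BC
  rot[5] = 212CA1C0CB1212CC$00BC0
  rot[6] = 12CA1C0CB1212CC$00BC02
  rot[7] = 2CA1C0CB1212CC$00BC021
  rot[8] = CA1C0CB1212CC$00BC0212
  rot[9] = A1C0CB1212CC$00BC0212C
  rot[10] = 1C0CB1212CC$00BC0212CA
  rot[11] = C0CB1212CC$00BC0212CA1
  rot[12] = 0CB1212CC$00BC0212CA1C
  rot[13] = CB1212CC$00BC0212CA1C0
  rot[14] = B1212CC$00BC0212CA1C0C
  rot[15] = 1212CC$00BC0212CA1C0CB
  rot[16] = 212CC$00BC0212CA1C0CB1
  rot[17] = 12CC$00BC0212CA1C0CB12
  rot[18] = 2CC$00BC0212CA1C0CB121
  rot[19] = CC$00BC0212CA1C0CB1212
  rot[20] = C$00BC0212CA1C0CB1212C
  rot[21] = $00BC0212CA1C0CB1212CC
Sorted (with $ < everything):
  sorted[0] = $00BC0212CA1C0CB1212CC  (last char: 'C')
  sorted[1] = 00BC0212CA1C0CB1212CC$  (last char: '$')
  sorted[2] = 0212CA1C0CB1212CC$00BC  (last char: 'C')
  sorted[3] = 0BC0212CA1C0CB1212CC$0  (last char: '0')
  sorted[4] = 0CB1212CC$00BC0212CA1C  (last char: 'C')
  sorted[5] = 1212CC$00BC0212CA1C0CB  (last char: 'B')
  sorted[6] = 12CA1C0CB1212CC$00BC02  (last char: '2')
  sorted[7] = 12CC$00BC0212CA1C0CB12  (last char: '2')
  sorted[8] = 1C0CB1212CC$00BC0212CA  (last char: 'A')
  sorted[9] = 212CA1C0CB1212CC$00BC0  (last char: '0')
  sorted[10] = 212CC$00BC0212CA1C0CB1  (last char: '1')
  sorted[11] = 2CA1C0CB1212CC$00BC021  (last char: '1')
  sorted[12] = 2CC$00BC0212CA1C0CB121  (last char: '1')
  sorted[13] = A1C0CB1212CC$00BC0212C  (last char: 'C')
  sorted[14] = B1212CC$00BC0212CA1C0C  (last char: 'C')
  sorted[15] = BC0212CA1C0CB1212CC$00  (last char: '0')
  sorted[16] = C$00BC0212CA1C0CB1212C  (last char: 'C')
  sorted[17] = C0212CA1C0CB1212CC$00B  (last char: 'B')
  sorted[18] = C0CB1212CC$00BC0212CA1  (last char: '1')
  sorted[19] = CA1C0CB1212CC$00BC0212  (last char: '2')
  sorted[20] = CB1212CC$00BC0212CA1C0  (last char: '0')
  sorted[21] = CC$00BC0212CA1C0CB1212  (last char: '2')
Last column: C$C0CB22A0111CC0CB1202
Original string S is at sorted index 1

Answer: C$C0CB22A0111CC0CB1202
1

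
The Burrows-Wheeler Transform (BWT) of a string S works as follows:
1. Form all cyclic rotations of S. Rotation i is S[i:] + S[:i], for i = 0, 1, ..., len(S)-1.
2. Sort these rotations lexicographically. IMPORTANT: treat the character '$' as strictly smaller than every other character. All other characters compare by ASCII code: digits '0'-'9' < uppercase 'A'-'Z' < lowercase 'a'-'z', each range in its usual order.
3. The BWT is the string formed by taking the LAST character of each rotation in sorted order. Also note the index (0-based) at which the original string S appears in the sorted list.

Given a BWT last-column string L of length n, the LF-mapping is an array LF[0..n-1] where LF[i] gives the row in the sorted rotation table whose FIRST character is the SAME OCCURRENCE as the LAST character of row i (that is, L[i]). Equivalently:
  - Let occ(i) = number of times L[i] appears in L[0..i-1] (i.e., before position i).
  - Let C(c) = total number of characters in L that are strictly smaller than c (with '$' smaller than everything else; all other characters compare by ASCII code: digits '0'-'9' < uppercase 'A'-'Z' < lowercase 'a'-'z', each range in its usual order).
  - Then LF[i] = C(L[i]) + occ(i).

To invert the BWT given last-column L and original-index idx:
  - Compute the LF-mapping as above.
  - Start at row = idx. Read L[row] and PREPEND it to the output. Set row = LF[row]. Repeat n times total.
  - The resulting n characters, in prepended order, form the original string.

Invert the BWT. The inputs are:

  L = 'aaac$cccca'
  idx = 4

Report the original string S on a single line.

LF mapping: 1 2 3 5 0 6 7 8 9 4
Walk LF starting at row 4, prepending L[row]:
  step 1: row=4, L[4]='$', prepend. Next row=LF[4]=0
  step 2: row=0, L[0]='a', prepend. Next row=LF[0]=1
  step 3: row=1, L[1]='a', prepend. Next row=LF[1]=2
  step 4: row=2, L[2]='a', prepend. Next row=LF[2]=3
  step 5: row=3, L[3]='c', prepend. Next row=LF[3]=5
  step 6: row=5, L[5]='c', prepend. Next row=LF[5]=6
  step 7: row=6, L[6]='c', prepend. Next row=LF[6]=7
  step 8: row=7, L[7]='c', prepend. Next row=LF[7]=8
  step 9: row=8, L[8]='c', prepend. Next row=LF[8]=9
  step 10: row=9, L[9]='a', prepend. Next row=LF[9]=4
Reversed output: acccccaaa$

Answer: acccccaaa$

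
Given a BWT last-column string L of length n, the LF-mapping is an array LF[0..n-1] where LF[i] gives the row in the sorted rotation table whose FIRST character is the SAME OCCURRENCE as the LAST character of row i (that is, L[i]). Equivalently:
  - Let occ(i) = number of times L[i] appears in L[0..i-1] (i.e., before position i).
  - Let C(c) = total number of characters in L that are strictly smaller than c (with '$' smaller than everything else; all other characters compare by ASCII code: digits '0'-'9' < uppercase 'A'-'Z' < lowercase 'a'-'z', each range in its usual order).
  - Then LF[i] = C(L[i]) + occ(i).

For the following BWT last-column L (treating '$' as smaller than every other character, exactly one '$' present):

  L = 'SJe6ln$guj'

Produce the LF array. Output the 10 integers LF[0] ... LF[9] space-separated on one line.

Char counts: '$':1, '6':1, 'J':1, 'S':1, 'e':1, 'g':1, 'j':1, 'l':1, 'n':1, 'u':1
C (first-col start): C('$')=0, C('6')=1, C('J')=2, C('S')=3, C('e')=4, C('g')=5, C('j')=6, C('l')=7, C('n')=8, C('u')=9
L[0]='S': occ=0, LF[0]=C('S')+0=3+0=3
L[1]='J': occ=0, LF[1]=C('J')+0=2+0=2
L[2]='e': occ=0, LF[2]=C('e')+0=4+0=4
L[3]='6': occ=0, LF[3]=C('6')+0=1+0=1
L[4]='l': occ=0, LF[4]=C('l')+0=7+0=7
L[5]='n': occ=0, LF[5]=C('n')+0=8+0=8
L[6]='$': occ=0, LF[6]=C('$')+0=0+0=0
L[7]='g': occ=0, LF[7]=C('g')+0=5+0=5
L[8]='u': occ=0, LF[8]=C('u')+0=9+0=9
L[9]='j': occ=0, LF[9]=C('j')+0=6+0=6

Answer: 3 2 4 1 7 8 0 5 9 6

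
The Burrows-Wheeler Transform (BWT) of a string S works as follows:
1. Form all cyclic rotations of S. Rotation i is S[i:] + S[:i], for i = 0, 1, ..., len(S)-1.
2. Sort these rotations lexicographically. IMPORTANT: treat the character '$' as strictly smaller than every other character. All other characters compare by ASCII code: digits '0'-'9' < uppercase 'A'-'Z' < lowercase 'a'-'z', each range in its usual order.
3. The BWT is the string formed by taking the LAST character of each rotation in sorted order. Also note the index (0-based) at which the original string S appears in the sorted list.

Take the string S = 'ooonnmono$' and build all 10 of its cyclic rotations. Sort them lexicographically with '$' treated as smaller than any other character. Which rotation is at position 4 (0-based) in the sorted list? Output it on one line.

Answer: no$ooonnmo

Derivation:
All 10 rotations (rotation i = S[i:]+S[:i]):
  rot[0] = ooonnmono$
  rot[1] = oonnmono$o
  rot[2] = onnmono$oo
  rot[3] = nnmono$ooo
  rot[4] = nmono$ooon
  rot[5] = mono$ooonn
  rot[6] = ono$ooonnm
  rot[7] = no$ooonnmo
  rot[8] = o$ooonnmon
  rot[9] = $ooonnmono
Sorted (with $ < everything):
  sorted[0] = $ooonnmono
  sorted[1] = mono$ooonn
  sorted[2] = nmono$ooon
  sorted[3] = nnmono$ooo
  sorted[4] = no$ooonnmo
  sorted[5] = o$ooonnmon
  sorted[6] = onnmono$oo
  sorted[7] = ono$ooonnm
  sorted[8] = oonnmono$o
  sorted[9] = ooonnmono$
sorted[4] = no$ooonnmo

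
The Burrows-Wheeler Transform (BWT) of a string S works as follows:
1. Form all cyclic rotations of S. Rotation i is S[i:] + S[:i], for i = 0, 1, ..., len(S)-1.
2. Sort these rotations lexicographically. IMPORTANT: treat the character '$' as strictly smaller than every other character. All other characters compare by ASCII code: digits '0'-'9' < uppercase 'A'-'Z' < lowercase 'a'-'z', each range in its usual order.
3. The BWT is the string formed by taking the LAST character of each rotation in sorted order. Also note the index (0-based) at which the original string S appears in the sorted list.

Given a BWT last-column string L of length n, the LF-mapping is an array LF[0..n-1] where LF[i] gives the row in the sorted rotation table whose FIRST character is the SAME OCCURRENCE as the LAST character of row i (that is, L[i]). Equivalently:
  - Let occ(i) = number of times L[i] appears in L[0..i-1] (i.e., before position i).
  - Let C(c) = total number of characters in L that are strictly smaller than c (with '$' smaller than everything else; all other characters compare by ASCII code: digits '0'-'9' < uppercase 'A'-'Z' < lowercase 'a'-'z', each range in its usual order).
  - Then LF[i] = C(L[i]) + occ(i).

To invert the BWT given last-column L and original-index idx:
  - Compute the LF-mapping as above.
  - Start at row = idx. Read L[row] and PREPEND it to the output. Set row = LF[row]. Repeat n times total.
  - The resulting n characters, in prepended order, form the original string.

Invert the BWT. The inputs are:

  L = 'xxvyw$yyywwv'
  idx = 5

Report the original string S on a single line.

Answer: wyxvvyywwyx$

Derivation:
LF mapping: 6 7 1 8 3 0 9 10 11 4 5 2
Walk LF starting at row 5, prepending L[row]:
  step 1: row=5, L[5]='$', prepend. Next row=LF[5]=0
  step 2: row=0, L[0]='x', prepend. Next row=LF[0]=6
  step 3: row=6, L[6]='y', prepend. Next row=LF[6]=9
  step 4: row=9, L[9]='w', prepend. Next row=LF[9]=4
  step 5: row=4, L[4]='w', prepend. Next row=LF[4]=3
  step 6: row=3, L[3]='y', prepend. Next row=LF[3]=8
  step 7: row=8, L[8]='y', prepend. Next row=LF[8]=11
  step 8: row=11, L[11]='v', prepend. Next row=LF[11]=2
  step 9: row=2, L[2]='v', prepend. Next row=LF[2]=1
  step 10: row=1, L[1]='x', prepend. Next row=LF[1]=7
  step 11: row=7, L[7]='y', prepend. Next row=LF[7]=10
  step 12: row=10, L[10]='w', prepend. Next row=LF[10]=5
Reversed output: wyxvvyywwyx$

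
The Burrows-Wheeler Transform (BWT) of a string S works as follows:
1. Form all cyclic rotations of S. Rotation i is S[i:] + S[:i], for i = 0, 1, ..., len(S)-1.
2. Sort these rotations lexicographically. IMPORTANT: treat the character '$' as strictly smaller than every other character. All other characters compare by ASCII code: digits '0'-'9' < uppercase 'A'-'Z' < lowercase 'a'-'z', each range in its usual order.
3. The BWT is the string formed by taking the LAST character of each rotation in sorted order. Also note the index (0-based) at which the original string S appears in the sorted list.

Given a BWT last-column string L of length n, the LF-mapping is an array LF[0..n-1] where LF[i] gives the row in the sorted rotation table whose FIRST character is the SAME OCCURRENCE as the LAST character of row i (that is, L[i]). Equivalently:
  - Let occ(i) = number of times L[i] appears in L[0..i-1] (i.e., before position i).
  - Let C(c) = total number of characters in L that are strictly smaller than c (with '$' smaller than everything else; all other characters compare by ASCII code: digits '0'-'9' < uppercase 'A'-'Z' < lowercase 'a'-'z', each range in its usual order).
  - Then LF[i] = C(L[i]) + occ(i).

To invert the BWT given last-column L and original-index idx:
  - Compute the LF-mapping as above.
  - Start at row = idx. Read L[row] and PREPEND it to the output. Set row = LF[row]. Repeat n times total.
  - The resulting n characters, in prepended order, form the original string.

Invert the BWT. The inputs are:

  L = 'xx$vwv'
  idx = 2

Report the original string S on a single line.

Answer: vxvwx$

Derivation:
LF mapping: 4 5 0 1 3 2
Walk LF starting at row 2, prepending L[row]:
  step 1: row=2, L[2]='$', prepend. Next row=LF[2]=0
  step 2: row=0, L[0]='x', prepend. Next row=LF[0]=4
  step 3: row=4, L[4]='w', prepend. Next row=LF[4]=3
  step 4: row=3, L[3]='v', prepend. Next row=LF[3]=1
  step 5: row=1, L[1]='x', prepend. Next row=LF[1]=5
  step 6: row=5, L[5]='v', prepend. Next row=LF[5]=2
Reversed output: vxvwx$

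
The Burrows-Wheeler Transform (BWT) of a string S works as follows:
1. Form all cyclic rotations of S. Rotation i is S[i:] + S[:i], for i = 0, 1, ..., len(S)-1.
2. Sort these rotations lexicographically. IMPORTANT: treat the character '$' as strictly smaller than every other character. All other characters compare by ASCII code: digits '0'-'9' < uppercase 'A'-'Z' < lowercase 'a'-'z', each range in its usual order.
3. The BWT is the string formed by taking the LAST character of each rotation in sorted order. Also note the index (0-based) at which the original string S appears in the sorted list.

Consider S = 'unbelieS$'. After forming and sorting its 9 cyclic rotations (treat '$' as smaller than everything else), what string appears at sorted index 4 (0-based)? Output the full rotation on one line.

All 9 rotations (rotation i = S[i:]+S[:i]):
  rot[0] = unbelieS$
  rot[1] = nbelieS$u
  rot[2] = belieS$un
  rot[3] = elieS$unb
  rot[4] = lieS$unbe
  rot[5] = ieS$unbel
  rot[6] = eS$unbeli
  rot[7] = S$unbelie
  rot[8] = $unbelieS
Sorted (with $ < everything):
  sorted[0] = $unbelieS
  sorted[1] = S$unbelie
  sorted[2] = belieS$un
  sorted[3] = eS$unbeli
  sorted[4] = elieS$unb
  sorted[5] = ieS$unbel
  sorted[6] = lieS$unbe
  sorted[7] = nbelieS$u
  sorted[8] = unbelieS$
sorted[4] = elieS$unb

Answer: elieS$unb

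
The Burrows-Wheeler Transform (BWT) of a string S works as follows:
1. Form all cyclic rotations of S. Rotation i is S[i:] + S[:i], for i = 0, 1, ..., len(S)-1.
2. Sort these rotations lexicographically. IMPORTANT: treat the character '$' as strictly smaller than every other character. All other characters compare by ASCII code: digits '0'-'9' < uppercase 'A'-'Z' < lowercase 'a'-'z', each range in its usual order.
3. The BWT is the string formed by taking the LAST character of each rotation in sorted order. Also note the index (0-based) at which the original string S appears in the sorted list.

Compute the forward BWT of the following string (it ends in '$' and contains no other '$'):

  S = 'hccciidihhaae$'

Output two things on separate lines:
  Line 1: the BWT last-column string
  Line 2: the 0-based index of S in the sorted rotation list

Answer: ehahcciah$iidc
9

Derivation:
All 14 rotations (rotation i = S[i:]+S[:i]):
  rot[0] = hccciidihhaae$
  rot[1] = ccciidihhaae$h
  rot[2] = cciidihhaae$hc
  rot[3] = ciidihhaae$hcc
  rot[4] = iidihhaae$hccc
  rot[5] = idihhaae$hccci
  rot[6] = dihhaae$hcccii
  rot[7] = ihhaae$hccciid
  rot[8] = hhaae$hccciidi
  rot[9] = haae$hccciidih
  rot[10] = aae$hccciidihh
  rot[11] = ae$hccciidihha
  rot[12] = e$hccciidihhaa
  rot[13] = $hccciidihhaae
Sorted (with $ < everything):
  sorted[0] = $hccciidihhaae  (last char: 'e')
  sorted[1] = aae$hccciidihh  (last char: 'h')
  sorted[2] = ae$hccciidihha  (last char: 'a')
  sorted[3] = ccciidihhaae$h  (last char: 'h')
  sorted[4] = cciidihhaae$hc  (last char: 'c')
  sorted[5] = ciidihhaae$hcc  (last char: 'c')
  sorted[6] = dihhaae$hcccii  (last char: 'i')
  sorted[7] = e$hccciidihhaa  (last char: 'a')
  sorted[8] = haae$hccciidih  (last char: 'h')
  sorted[9] = hccciidihhaae$  (last char: '$')
  sorted[10] = hhaae$hccciidi  (last char: 'i')
  sorted[11] = idihhaae$hccci  (last char: 'i')
  sorted[12] = ihhaae$hccciid  (last char: 'd')
  sorted[13] = iidihhaae$hccc  (last char: 'c')
Last column: ehahcciah$iidc
Original string S is at sorted index 9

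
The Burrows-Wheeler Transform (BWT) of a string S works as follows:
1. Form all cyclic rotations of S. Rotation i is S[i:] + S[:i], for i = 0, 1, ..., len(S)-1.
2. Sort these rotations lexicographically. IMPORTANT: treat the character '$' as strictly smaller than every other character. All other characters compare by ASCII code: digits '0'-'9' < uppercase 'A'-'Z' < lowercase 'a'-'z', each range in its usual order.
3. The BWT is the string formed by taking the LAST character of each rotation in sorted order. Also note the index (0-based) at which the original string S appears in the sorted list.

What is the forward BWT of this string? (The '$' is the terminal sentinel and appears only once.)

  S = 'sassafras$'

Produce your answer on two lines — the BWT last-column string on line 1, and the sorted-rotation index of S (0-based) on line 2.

Answer: ssrsafas$a
8

Derivation:
All 10 rotations (rotation i = S[i:]+S[:i]):
  rot[0] = sassafras$
  rot[1] = assafras$s
  rot[2] = ssafras$sa
  rot[3] = safras$sas
  rot[4] = afras$sass
  rot[5] = fras$sassa
  rot[6] = ras$sassaf
  rot[7] = as$sassafr
  rot[8] = s$sassafra
  rot[9] = $sassafras
Sorted (with $ < everything):
  sorted[0] = $sassafras  (last char: 's')
  sorted[1] = afras$sass  (last char: 's')
  sorted[2] = as$sassafr  (last char: 'r')
  sorted[3] = assafras$s  (last char: 's')
  sorted[4] = fras$sassa  (last char: 'a')
  sorted[5] = ras$sassaf  (last char: 'f')
  sorted[6] = s$sassafra  (last char: 'a')
  sorted[7] = safras$sas  (last char: 's')
  sorted[8] = sassafras$  (last char: '$')
  sorted[9] = ssafras$sa  (last char: 'a')
Last column: ssrsafas$a
Original string S is at sorted index 8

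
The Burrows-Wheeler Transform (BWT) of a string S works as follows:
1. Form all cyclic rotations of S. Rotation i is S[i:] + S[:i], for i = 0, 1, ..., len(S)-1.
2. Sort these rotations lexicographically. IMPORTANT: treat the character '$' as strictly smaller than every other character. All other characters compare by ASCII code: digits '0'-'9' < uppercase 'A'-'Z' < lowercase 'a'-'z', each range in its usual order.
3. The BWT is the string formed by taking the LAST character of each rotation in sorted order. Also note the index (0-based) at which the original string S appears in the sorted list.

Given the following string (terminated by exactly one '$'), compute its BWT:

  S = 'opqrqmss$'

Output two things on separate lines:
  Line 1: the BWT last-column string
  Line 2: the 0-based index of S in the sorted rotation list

All 9 rotations (rotation i = S[i:]+S[:i]):
  rot[0] = opqrqmss$
  rot[1] = pqrqmss$o
  rot[2] = qrqmss$op
  rot[3] = rqmss$opq
  rot[4] = qmss$opqr
  rot[5] = mss$opqrq
  rot[6] = ss$opqrqm
  rot[7] = s$opqrqms
  rot[8] = $opqrqmss
Sorted (with $ < everything):
  sorted[0] = $opqrqmss  (last char: 's')
  sorted[1] = mss$opqrq  (last char: 'q')
  sorted[2] = opqrqmss$  (last char: '$')
  sorted[3] = pqrqmss$o  (last char: 'o')
  sorted[4] = qmss$opqr  (last char: 'r')
  sorted[5] = qrqmss$op  (last char: 'p')
  sorted[6] = rqmss$opq  (last char: 'q')
  sorted[7] = s$opqrqms  (last char: 's')
  sorted[8] = ss$opqrqm  (last char: 'm')
Last column: sq$orpqsm
Original string S is at sorted index 2

Answer: sq$orpqsm
2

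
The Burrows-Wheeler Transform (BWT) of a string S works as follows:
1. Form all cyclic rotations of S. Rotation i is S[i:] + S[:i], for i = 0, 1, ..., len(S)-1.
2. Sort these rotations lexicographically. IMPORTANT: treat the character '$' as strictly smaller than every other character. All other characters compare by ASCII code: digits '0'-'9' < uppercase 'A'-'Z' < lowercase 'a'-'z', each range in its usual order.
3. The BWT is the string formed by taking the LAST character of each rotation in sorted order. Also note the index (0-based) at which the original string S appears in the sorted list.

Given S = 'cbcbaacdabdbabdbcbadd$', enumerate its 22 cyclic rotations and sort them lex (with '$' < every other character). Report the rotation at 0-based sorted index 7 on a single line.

Answer: babdbcbadd$cbcbaacdabd

Derivation:
All 22 rotations (rotation i = S[i:]+S[:i]):
  rot[0] = cbcbaacdabdbabdbcbadd$
  rot[1] = bcbaacdabdbabdbcbadd$c
  rot[2] = cbaacdabdbabdbcbadd$cb
  rot[3] = baacdabdbabdbcbadd$cbc
  rot[4] = aacdabdbabdbcbadd$cbcb
  rot[5] = acdabdbabdbcbadd$cbcba
  rot[6] = cdabdbabdbcbadd$cbcbaa
  rot[7] = dabdbabdbcbadd$cbcbaac
  rot[8] = abdbabdbcbadd$cbcbaacd
  rot[9] = bdbabdbcbadd$cbcbaacda
  rot[10] = dbabdbcbadd$cbcbaacdab
  rot[11] = babdbcbadd$cbcbaacdabd
  rot[12] = abdbcbadd$cbcbaacdabdb
  rot[13] = bdbcbadd$cbcbaacdabdba
  rot[14] = dbcbadd$cbcbaacdabdbab
  rot[15] = bcbadd$cbcbaacdabdbabd
  rot[16] = cbadd$cbcbaacdabdbabdb
  rot[17] = badd$cbcbaacdabdbabdbc
  rot[18] = add$cbcbaacdabdbabdbcb
  rot[19] = dd$cbcbaacdabdbabdbcba
  rot[20] = d$cbcbaacdabdbabdbcbad
  rot[21] = $cbcbaacdabdbabdbcbadd
Sorted (with $ < everything):
  sorted[0] = $cbcbaacdabdbabdbcbadd
  sorted[1] = aacdabdbabdbcbadd$cbcb
  sorted[2] = abdbabdbcbadd$cbcbaacd
  sorted[3] = abdbcbadd$cbcbaacdabdb
  sorted[4] = acdabdbabdbcbadd$cbcba
  sorted[5] = add$cbcbaacdabdbabdbcb
  sorted[6] = baacdabdbabdbcbadd$cbc
  sorted[7] = babdbcbadd$cbcbaacdabd
  sorted[8] = badd$cbcbaacdabdbabdbc
  sorted[9] = bcbaacdabdbabdbcbadd$c
  sorted[10] = bcbadd$cbcbaacdabdbabd
  sorted[11] = bdbabdbcbadd$cbcbaacda
  sorted[12] = bdbcbadd$cbcbaacdabdba
  sorted[13] = cbaacdabdbabdbcbadd$cb
  sorted[14] = cbadd$cbcbaacdabdbabdb
  sorted[15] = cbcbaacdabdbabdbcbadd$
  sorted[16] = cdabdbabdbcbadd$cbcbaa
  sorted[17] = d$cbcbaacdabdbabdbcbad
  sorted[18] = dabdbabdbcbadd$cbcbaac
  sorted[19] = dbabdbcbadd$cbcbaacdab
  sorted[20] = dbcbadd$cbcbaacdabdbab
  sorted[21] = dd$cbcbaacdabdbabdbcba
sorted[7] = babdbcbadd$cbcbaacdabd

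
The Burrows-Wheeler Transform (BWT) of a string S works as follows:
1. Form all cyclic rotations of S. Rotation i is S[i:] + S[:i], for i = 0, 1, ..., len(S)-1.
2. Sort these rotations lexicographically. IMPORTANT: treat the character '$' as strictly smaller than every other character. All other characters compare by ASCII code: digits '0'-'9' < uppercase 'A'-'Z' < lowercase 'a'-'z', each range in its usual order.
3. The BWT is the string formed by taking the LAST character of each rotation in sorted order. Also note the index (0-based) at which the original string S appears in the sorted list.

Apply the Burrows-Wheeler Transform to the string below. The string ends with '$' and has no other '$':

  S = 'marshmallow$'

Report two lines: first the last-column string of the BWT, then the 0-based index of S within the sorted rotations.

Answer: wmmsalh$laro
7

Derivation:
All 12 rotations (rotation i = S[i:]+S[:i]):
  rot[0] = marshmallow$
  rot[1] = arshmallow$m
  rot[2] = rshmallow$ma
  rot[3] = shmallow$mar
  rot[4] = hmallow$mars
  rot[5] = mallow$marsh
  rot[6] = allow$marshm
  rot[7] = llow$marshma
  rot[8] = low$marshmal
  rot[9] = ow$marshmall
  rot[10] = w$marshmallo
  rot[11] = $marshmallow
Sorted (with $ < everything):
  sorted[0] = $marshmallow  (last char: 'w')
  sorted[1] = allow$marshm  (last char: 'm')
  sorted[2] = arshmallow$m  (last char: 'm')
  sorted[3] = hmallow$mars  (last char: 's')
  sorted[4] = llow$marshma  (last char: 'a')
  sorted[5] = low$marshmal  (last char: 'l')
  sorted[6] = mallow$marsh  (last char: 'h')
  sorted[7] = marshmallow$  (last char: '$')
  sorted[8] = ow$marshmall  (last char: 'l')
  sorted[9] = rshmallow$ma  (last char: 'a')
  sorted[10] = shmallow$mar  (last char: 'r')
  sorted[11] = w$marshmallo  (last char: 'o')
Last column: wmmsalh$laro
Original string S is at sorted index 7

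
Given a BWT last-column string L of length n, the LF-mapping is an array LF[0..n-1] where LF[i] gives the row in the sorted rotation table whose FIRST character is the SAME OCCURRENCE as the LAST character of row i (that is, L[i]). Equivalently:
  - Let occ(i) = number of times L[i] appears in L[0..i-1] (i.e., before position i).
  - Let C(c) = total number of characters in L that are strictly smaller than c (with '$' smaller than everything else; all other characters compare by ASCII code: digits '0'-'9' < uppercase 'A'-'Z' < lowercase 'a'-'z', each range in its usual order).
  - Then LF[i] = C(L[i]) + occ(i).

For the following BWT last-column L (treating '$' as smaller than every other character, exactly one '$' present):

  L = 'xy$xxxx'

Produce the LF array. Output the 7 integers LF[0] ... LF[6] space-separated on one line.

Answer: 1 6 0 2 3 4 5

Derivation:
Char counts: '$':1, 'x':5, 'y':1
C (first-col start): C('$')=0, C('x')=1, C('y')=6
L[0]='x': occ=0, LF[0]=C('x')+0=1+0=1
L[1]='y': occ=0, LF[1]=C('y')+0=6+0=6
L[2]='$': occ=0, LF[2]=C('$')+0=0+0=0
L[3]='x': occ=1, LF[3]=C('x')+1=1+1=2
L[4]='x': occ=2, LF[4]=C('x')+2=1+2=3
L[5]='x': occ=3, LF[5]=C('x')+3=1+3=4
L[6]='x': occ=4, LF[6]=C('x')+4=1+4=5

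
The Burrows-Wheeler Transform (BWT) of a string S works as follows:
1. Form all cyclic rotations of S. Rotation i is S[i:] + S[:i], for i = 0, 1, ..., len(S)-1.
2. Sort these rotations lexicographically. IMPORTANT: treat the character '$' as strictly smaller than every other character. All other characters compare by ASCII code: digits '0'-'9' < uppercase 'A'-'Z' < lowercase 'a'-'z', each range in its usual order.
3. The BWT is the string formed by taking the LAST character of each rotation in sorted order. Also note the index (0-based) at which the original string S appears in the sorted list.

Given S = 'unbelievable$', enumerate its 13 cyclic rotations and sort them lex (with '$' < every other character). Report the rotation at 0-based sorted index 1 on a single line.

All 13 rotations (rotation i = S[i:]+S[:i]):
  rot[0] = unbelievable$
  rot[1] = nbelievable$u
  rot[2] = believable$un
  rot[3] = elievable$unb
  rot[4] = lievable$unbe
  rot[5] = ievable$unbel
  rot[6] = evable$unbeli
  rot[7] = vable$unbelie
  rot[8] = able$unbeliev
  rot[9] = ble$unbelieva
  rot[10] = le$unbelievab
  rot[11] = e$unbelievabl
  rot[12] = $unbelievable
Sorted (with $ < everything):
  sorted[0] = $unbelievable
  sorted[1] = able$unbeliev
  sorted[2] = believable$un
  sorted[3] = ble$unbelieva
  sorted[4] = e$unbelievabl
  sorted[5] = elievable$unb
  sorted[6] = evable$unbeli
  sorted[7] = ievable$unbel
  sorted[8] = le$unbelievab
  sorted[9] = lievable$unbe
  sorted[10] = nbelievable$u
  sorted[11] = unbelievable$
  sorted[12] = vable$unbelie
sorted[1] = able$unbeliev

Answer: able$unbeliev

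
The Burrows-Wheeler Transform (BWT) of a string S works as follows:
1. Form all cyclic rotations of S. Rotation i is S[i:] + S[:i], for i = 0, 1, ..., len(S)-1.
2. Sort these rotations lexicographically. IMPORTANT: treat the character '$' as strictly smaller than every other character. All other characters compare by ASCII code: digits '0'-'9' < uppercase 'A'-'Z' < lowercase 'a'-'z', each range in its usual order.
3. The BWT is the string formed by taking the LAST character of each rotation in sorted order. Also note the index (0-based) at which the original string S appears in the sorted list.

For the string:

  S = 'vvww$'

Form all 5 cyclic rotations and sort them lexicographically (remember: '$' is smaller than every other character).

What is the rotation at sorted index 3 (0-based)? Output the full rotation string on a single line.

Answer: w$vvw

Derivation:
All 5 rotations (rotation i = S[i:]+S[:i]):
  rot[0] = vvww$
  rot[1] = vww$v
  rot[2] = ww$vv
  rot[3] = w$vvw
  rot[4] = $vvww
Sorted (with $ < everything):
  sorted[0] = $vvww
  sorted[1] = vvww$
  sorted[2] = vww$v
  sorted[3] = w$vvw
  sorted[4] = ww$vv
sorted[3] = w$vvw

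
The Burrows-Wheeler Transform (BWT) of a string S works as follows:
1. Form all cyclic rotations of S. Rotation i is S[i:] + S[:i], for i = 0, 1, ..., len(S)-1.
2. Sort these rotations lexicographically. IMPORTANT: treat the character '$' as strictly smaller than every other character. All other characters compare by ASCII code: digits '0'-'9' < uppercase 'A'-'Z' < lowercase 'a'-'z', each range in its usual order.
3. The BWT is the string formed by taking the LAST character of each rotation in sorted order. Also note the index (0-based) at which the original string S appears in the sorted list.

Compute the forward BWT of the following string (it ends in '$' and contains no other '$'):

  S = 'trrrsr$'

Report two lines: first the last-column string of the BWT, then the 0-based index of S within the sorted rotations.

Answer: rstrrr$
6

Derivation:
All 7 rotations (rotation i = S[i:]+S[:i]):
  rot[0] = trrrsr$
  rot[1] = rrrsr$t
  rot[2] = rrsr$tr
  rot[3] = rsr$trr
  rot[4] = sr$trrr
  rot[5] = r$trrrs
  rot[6] = $trrrsr
Sorted (with $ < everything):
  sorted[0] = $trrrsr  (last char: 'r')
  sorted[1] = r$trrrs  (last char: 's')
  sorted[2] = rrrsr$t  (last char: 't')
  sorted[3] = rrsr$tr  (last char: 'r')
  sorted[4] = rsr$trr  (last char: 'r')
  sorted[5] = sr$trrr  (last char: 'r')
  sorted[6] = trrrsr$  (last char: '$')
Last column: rstrrr$
Original string S is at sorted index 6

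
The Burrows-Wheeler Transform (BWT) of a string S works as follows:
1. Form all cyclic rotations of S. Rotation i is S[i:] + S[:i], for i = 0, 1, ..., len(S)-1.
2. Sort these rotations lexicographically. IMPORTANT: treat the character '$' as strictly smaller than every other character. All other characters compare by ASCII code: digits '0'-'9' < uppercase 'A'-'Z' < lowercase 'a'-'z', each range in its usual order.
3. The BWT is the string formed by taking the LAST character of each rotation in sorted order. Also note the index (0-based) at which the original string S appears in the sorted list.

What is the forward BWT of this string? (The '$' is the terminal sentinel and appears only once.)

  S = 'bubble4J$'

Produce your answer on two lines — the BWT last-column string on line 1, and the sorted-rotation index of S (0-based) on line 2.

All 9 rotations (rotation i = S[i:]+S[:i]):
  rot[0] = bubble4J$
  rot[1] = ubble4J$b
  rot[2] = bble4J$bu
  rot[3] = ble4J$bub
  rot[4] = le4J$bubb
  rot[5] = e4J$bubbl
  rot[6] = 4J$bubble
  rot[7] = J$bubble4
  rot[8] = $bubble4J
Sorted (with $ < everything):
  sorted[0] = $bubble4J  (last char: 'J')
  sorted[1] = 4J$bubble  (last char: 'e')
  sorted[2] = J$bubble4  (last char: '4')
  sorted[3] = bble4J$bu  (last char: 'u')
  sorted[4] = ble4J$bub  (last char: 'b')
  sorted[5] = bubble4J$  (last char: '$')
  sorted[6] = e4J$bubbl  (last char: 'l')
  sorted[7] = le4J$bubb  (last char: 'b')
  sorted[8] = ubble4J$b  (last char: 'b')
Last column: Je4ub$lbb
Original string S is at sorted index 5

Answer: Je4ub$lbb
5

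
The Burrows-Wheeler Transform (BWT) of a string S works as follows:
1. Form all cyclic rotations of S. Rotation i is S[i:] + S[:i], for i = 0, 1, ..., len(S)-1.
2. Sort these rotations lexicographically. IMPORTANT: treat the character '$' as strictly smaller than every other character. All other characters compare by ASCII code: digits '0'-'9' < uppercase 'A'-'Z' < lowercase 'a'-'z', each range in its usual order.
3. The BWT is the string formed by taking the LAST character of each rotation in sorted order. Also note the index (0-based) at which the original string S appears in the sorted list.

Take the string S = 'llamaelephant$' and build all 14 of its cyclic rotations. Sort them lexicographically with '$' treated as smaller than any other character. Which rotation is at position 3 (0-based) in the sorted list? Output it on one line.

All 14 rotations (rotation i = S[i:]+S[:i]):
  rot[0] = llamaelephant$
  rot[1] = lamaelephant$l
  rot[2] = amaelephant$ll
  rot[3] = maelephant$lla
  rot[4] = aelephant$llam
  rot[5] = elephant$llama
  rot[6] = lephant$llamae
  rot[7] = ephant$llamael
  rot[8] = phant$llamaele
  rot[9] = hant$llamaelep
  rot[10] = ant$llamaeleph
  rot[11] = nt$llamaelepha
  rot[12] = t$llamaelephan
  rot[13] = $llamaelephant
Sorted (with $ < everything):
  sorted[0] = $llamaelephant
  sorted[1] = aelephant$llam
  sorted[2] = amaelephant$ll
  sorted[3] = ant$llamaeleph
  sorted[4] = elephant$llama
  sorted[5] = ephant$llamael
  sorted[6] = hant$llamaelep
  sorted[7] = lamaelephant$l
  sorted[8] = lephant$llamae
  sorted[9] = llamaelephant$
  sorted[10] = maelephant$lla
  sorted[11] = nt$llamaelepha
  sorted[12] = phant$llamaele
  sorted[13] = t$llamaelephan
sorted[3] = ant$llamaeleph

Answer: ant$llamaeleph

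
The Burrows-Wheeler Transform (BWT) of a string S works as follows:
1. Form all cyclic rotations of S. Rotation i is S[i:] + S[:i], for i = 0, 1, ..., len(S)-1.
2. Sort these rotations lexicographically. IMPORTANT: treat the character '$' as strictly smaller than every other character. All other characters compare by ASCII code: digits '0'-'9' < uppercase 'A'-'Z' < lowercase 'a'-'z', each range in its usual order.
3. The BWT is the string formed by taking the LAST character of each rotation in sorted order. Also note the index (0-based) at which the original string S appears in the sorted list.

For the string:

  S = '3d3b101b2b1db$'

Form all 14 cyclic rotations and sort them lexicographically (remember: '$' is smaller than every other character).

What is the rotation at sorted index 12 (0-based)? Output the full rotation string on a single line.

All 14 rotations (rotation i = S[i:]+S[:i]):
  rot[0] = 3d3b101b2b1db$
  rot[1] = d3b101b2b1db$3
  rot[2] = 3b101b2b1db$3d
  rot[3] = b101b2b1db$3d3
  rot[4] = 101b2b1db$3d3b
  rot[5] = 01b2b1db$3d3b1
  rot[6] = 1b2b1db$3d3b10
  rot[7] = b2b1db$3d3b101
  rot[8] = 2b1db$3d3b101b
  rot[9] = b1db$3d3b101b2
  rot[10] = 1db$3d3b101b2b
  rot[11] = db$3d3b101b2b1
  rot[12] = b$3d3b101b2b1d
  rot[13] = $3d3b101b2b1db
Sorted (with $ < everything):
  sorted[0] = $3d3b101b2b1db
  sorted[1] = 01b2b1db$3d3b1
  sorted[2] = 101b2b1db$3d3b
  sorted[3] = 1b2b1db$3d3b10
  sorted[4] = 1db$3d3b101b2b
  sorted[5] = 2b1db$3d3b101b
  sorted[6] = 3b101b2b1db$3d
  sorted[7] = 3d3b101b2b1db$
  sorted[8] = b$3d3b101b2b1d
  sorted[9] = b101b2b1db$3d3
  sorted[10] = b1db$3d3b101b2
  sorted[11] = b2b1db$3d3b101
  sorted[12] = d3b101b2b1db$3
  sorted[13] = db$3d3b101b2b1
sorted[12] = d3b101b2b1db$3

Answer: d3b101b2b1db$3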